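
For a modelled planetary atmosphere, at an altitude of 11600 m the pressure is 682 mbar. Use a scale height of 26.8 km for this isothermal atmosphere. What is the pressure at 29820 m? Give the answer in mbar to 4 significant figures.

Between two levels, P₂ = P₁ exp(−Δz/H) with Δz = z₂ − z₁.
Δz = 29820 − 11600 = 18220 m; Δz/H = 18220/26800 = 0.67985.
P₂ = 682 × exp(−0.67985) = 682 × 0.50669 = 345.56 mbar.

P ≈ 345.6 mbar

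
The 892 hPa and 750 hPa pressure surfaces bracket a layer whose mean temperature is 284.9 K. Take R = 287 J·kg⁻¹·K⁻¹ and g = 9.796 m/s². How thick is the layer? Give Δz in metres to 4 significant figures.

Δz ≈ 1447 m

Hypsometric equation: Δz = (R T̄/g) ln(P₁/P₂).
R T̄/g = 287 × 284.9 / 9.796 = 8346.9 m.
ln(892/750) = ln(1.1893) = 0.17336.
Δz = 8346.9 × 0.17336 = 1447.0 m.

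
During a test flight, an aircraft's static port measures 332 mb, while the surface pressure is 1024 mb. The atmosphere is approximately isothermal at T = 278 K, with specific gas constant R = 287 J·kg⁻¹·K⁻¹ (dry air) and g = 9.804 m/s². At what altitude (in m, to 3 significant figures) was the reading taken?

z ≈ 9170 m

Scale height: H = RT/g = 287 × 278 / 9.804 = 8138.1 m.
Invert the barometric formula: z = H ln(P₀/P).
P₀/P = 1024/332 = 3.0843; ln(3.0843) = 1.1263.
z = 8138.1 × 1.1263 = 9165.9 m.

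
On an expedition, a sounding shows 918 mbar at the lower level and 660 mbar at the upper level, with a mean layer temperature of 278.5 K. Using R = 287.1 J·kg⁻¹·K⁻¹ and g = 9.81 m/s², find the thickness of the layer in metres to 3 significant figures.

Hypsometric equation: Δz = (R T̄/g) ln(P₁/P₂).
R T̄/g = 287.1 × 278.5 / 9.81 = 8150.6 m.
ln(918/660) = ln(1.3909) = 0.32995.
Δz = 8150.6 × 0.32995 = 2689.3 m.

Δz ≈ 2690 m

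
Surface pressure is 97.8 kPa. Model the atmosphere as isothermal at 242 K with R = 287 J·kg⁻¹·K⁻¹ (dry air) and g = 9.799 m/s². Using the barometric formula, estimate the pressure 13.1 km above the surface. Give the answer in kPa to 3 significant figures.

P ≈ 15.4 kPa

Scale height: H = RT/g = 287 × 242 / 9.799 = 7087.9 m.
Barometric formula: P = P₀ exp(−z/H).
z/H = 13100/7087.9 = 1.8482; exp(−1.8482) = 0.15752.
P = 97.8 × 0.15752 = 15.405 kPa.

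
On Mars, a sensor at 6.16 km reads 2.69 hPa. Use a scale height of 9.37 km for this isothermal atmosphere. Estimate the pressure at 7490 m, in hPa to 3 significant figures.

P ≈ 2.33 hPa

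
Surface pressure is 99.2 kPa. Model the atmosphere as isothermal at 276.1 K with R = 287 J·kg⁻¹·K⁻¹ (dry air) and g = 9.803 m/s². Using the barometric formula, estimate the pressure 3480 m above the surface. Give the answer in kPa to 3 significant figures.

Scale height: H = RT/g = 287 × 276.1 / 9.803 = 8083.3 m.
Barometric formula: P = P₀ exp(−z/H).
z/H = 3480.0/8083.3 = 0.43052; exp(−0.43052) = 0.65017.
P = 99.2 × 0.65017 = 64.497 kPa.

P ≈ 64.5 kPa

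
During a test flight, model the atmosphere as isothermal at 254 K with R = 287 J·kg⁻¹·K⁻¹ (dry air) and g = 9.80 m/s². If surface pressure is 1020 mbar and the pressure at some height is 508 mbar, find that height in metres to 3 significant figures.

z ≈ 5190 m

Scale height: H = RT/g = 287 × 254 / 9.80 = 7438.6 m.
Invert the barometric formula: z = H ln(P₀/P).
P₀/P = 1020/508 = 2.0079; ln(2.0079) = 0.69709.
z = 7438.6 × 0.69709 = 5185.4 m.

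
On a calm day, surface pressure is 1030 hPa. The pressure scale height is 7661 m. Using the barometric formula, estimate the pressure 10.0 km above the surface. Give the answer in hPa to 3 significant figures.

P ≈ 279 hPa

Barometric formula: P = P₀ exp(−z/H).
z/H = 10000/7661.0 = 1.3053; exp(−1.3053) = 0.27109.
P = 1030 × 0.27109 = 279.22 hPa.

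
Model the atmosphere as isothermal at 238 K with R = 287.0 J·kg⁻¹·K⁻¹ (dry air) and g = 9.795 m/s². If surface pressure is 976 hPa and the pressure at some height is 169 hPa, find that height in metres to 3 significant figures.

z ≈ 12200 m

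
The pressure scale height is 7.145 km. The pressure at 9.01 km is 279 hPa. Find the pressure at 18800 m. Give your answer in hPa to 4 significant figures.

P ≈ 70.88 hPa

Between two levels, P₂ = P₁ exp(−Δz/H) with Δz = z₂ − z₁.
Δz = 18800 − 9010.0 = 9790.0 m; Δz/H = 9790.0/7145.0 = 1.3702.
P₂ = 279 × exp(−1.3702) = 279 × 0.25406 = 70.883 hPa.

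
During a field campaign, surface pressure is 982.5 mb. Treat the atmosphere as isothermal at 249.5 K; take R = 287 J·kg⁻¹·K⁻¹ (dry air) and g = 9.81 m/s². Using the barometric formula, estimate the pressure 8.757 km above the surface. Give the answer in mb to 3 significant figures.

P ≈ 296 mb

Scale height: H = RT/g = 287 × 249.5 / 9.81 = 7299.3 m.
Barometric formula: P = P₀ exp(−z/H).
z/H = 8757.0/7299.3 = 1.1997; exp(−1.1997) = 0.30128.
P = 982.5 × 0.30128 = 296.01 mb.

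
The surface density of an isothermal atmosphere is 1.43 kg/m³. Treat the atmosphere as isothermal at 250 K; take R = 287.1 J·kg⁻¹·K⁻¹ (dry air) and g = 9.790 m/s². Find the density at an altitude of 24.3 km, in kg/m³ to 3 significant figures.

Scale height: H = RT/g = 287.1 × 250 / 9.790 = 7331.5 m.
In an isothermal atmosphere, density decays like pressure: ρ = ρ₀ exp(−z/H).
z/H = 24300/7331.5 = 3.3145; exp(−3.3145) = 0.036352.
ρ = 1.43 × 0.036352 = 0.051983 kg/m³.

ρ ≈ 0.0520 kg/m³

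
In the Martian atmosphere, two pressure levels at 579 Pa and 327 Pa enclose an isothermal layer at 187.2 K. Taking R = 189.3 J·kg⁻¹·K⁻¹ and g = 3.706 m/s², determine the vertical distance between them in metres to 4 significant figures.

Δz ≈ 5463 m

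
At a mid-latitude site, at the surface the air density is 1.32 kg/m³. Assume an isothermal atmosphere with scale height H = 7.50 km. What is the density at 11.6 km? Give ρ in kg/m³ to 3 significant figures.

In an isothermal atmosphere, density decays like pressure: ρ = ρ₀ exp(−z/H).
z/H = 11600/7500.0 = 1.5467; exp(−1.5467) = 0.21295.
ρ = 1.32 × 0.21295 = 0.28109 kg/m³.

ρ ≈ 0.281 kg/m³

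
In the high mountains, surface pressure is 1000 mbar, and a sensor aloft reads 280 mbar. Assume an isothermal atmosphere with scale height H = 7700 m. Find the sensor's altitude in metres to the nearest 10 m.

Invert the barometric formula: z = H ln(P₀/P).
P₀/P = 1000/280 = 3.5714; ln(3.5714) = 1.2730.
z = 7700.0 × 1.2730 = 9802.1 m.

z ≈ 9800 m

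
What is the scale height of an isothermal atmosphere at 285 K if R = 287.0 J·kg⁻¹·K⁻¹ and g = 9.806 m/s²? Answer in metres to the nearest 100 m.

H ≈ 8300 m

The scale height of an isothermal atmosphere is H = RT/g.
H = 287.0 × 285 / 9.806 = 81795/9.806 = 8341.3 m.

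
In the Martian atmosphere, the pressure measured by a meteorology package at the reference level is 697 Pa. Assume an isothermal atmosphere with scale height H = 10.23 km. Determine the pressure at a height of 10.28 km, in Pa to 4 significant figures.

Barometric formula: P = P₀ exp(−z/H).
z/H = 10280/10230 = 1.0049; exp(−1.0049) = 0.36608.
P = 697 × 0.36608 = 255.16 Pa.

P ≈ 255.2 Pa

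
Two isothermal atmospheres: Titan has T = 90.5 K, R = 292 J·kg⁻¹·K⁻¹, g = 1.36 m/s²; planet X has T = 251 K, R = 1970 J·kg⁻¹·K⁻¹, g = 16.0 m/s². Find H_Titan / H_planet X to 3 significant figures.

H_Titan/H_planet X ≈ 0.629

H = RT/g for each body.
H_Titan = 292 × 90.5 / 1.36 = 19431 m.
H_planet X = 1970 × 251 / 16.0 = 30904 m.
H_Titan/H_planet X = 19431/30904 = 0.62875.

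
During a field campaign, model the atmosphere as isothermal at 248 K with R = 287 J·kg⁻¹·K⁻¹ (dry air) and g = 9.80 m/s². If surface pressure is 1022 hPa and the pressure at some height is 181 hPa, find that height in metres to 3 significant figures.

z ≈ 12600 m

Scale height: H = RT/g = 287 × 248 / 9.80 = 7262.9 m.
Invert the barometric formula: z = H ln(P₀/P).
P₀/P = 1022/181 = 5.6464; ln(5.6464) = 1.7310.
z = 7262.9 × 1.7310 = 12572 m.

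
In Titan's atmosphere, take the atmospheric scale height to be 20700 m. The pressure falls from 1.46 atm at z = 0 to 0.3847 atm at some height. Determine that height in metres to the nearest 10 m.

z ≈ 27610 m

Invert the barometric formula: z = H ln(P₀/P).
P₀/P = 1.46/0.3847 = 3.7952; ln(3.7952) = 1.3337.
z = 20700 × 1.3337 = 27608 m.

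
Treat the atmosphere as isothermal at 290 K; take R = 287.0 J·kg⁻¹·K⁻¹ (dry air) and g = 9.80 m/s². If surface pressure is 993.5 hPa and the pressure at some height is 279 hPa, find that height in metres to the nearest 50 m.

z ≈ 10800 m

Scale height: H = RT/g = 287.0 × 290 / 9.80 = 8492.9 m.
Invert the barometric formula: z = H ln(P₀/P).
P₀/P = 993.5/279 = 3.5609; ln(3.5609) = 1.2700.
z = 8492.9 × 1.2700 = 10786 m.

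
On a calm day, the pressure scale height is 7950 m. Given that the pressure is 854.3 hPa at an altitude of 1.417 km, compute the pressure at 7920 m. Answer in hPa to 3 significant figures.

P ≈ 377 hPa

Between two levels, P₂ = P₁ exp(−Δz/H) with Δz = z₂ − z₁.
Δz = 7920.0 − 1417.0 = 6503.0 m; Δz/H = 6503.0/7950.0 = 0.81799.
P₂ = 854.3 × exp(−0.81799) = 854.3 × 0.44132 = 377.02 hPa.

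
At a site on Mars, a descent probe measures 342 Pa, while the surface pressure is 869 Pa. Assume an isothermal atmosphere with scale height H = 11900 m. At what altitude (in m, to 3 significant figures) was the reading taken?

Invert the barometric formula: z = H ln(P₀/P).
P₀/P = 869/342 = 2.5409; ln(2.5409) = 0.93252.
z = 11900 × 0.93252 = 11097 m.

z ≈ 11100 m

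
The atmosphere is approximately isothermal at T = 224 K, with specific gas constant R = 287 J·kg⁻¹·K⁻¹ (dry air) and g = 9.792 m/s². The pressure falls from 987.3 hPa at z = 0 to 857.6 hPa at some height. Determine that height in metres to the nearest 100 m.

z ≈ 900 m

Scale height: H = RT/g = 287 × 224 / 9.792 = 6565.4 m.
Invert the barometric formula: z = H ln(P₀/P).
P₀/P = 987.3/857.6 = 1.1512; ln(1.1512) = 0.14080.
z = 6565.4 × 0.14080 = 924.41 m.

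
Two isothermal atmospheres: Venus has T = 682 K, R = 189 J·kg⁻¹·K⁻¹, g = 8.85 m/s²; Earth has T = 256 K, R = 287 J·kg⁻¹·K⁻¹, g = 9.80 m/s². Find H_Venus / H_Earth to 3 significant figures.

H_Venus/H_Earth ≈ 1.94

H = RT/g for each body.
H_Venus = 189 × 682 / 8.85 = 14565 m.
H_Earth = 287 × 256 / 9.80 = 7497.1 m.
H_Venus/H_Earth = 14565/7497.1 = 1.9428.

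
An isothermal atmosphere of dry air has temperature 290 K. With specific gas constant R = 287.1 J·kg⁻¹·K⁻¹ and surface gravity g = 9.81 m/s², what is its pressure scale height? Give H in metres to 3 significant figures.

H ≈ 8490 m

The scale height of an isothermal atmosphere is H = RT/g.
H = 287.1 × 290 / 9.81 = 83259/9.81 = 8487.2 m.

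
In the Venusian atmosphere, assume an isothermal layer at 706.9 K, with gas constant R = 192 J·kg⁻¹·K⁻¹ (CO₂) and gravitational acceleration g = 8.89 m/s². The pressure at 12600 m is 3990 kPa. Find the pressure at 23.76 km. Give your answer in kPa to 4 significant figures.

P ≈ 1921 kPa

Scale height: H = RT/g = 192 × 706.9 / 8.89 = 15267 m.
Between two levels, P₂ = P₁ exp(−Δz/H) with Δz = z₂ − z₁.
Δz = 23760 − 12600 = 11160 m; Δz/H = 11160/15267 = 0.73099.
P₂ = 3990 × exp(−0.73099) = 3990 × 0.48143 = 1920.9 kPa.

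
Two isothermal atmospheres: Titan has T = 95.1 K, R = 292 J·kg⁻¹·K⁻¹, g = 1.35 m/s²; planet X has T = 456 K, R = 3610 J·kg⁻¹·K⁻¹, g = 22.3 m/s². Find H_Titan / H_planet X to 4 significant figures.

H_Titan/H_planet X ≈ 0.2787

H = RT/g for each body.
H_Titan = 292 × 95.1 / 1.35 = 20570 m.
H_planet X = 3610 × 456 / 22.3 = 73819 m.
H_Titan/H_planet X = 20570/73819 = 0.27865.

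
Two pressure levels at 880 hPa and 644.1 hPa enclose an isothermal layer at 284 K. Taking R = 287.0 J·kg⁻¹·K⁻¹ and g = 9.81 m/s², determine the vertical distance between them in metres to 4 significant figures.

Hypsometric equation: Δz = (R T̄/g) ln(P₁/P₂).
R T̄/g = 287.0 × 284 / 9.81 = 8308.7 m.
ln(880/644.1) = ln(1.3662) = 0.31203.
Δz = 8308.7 × 0.31203 = 2592.6 m.

Δz ≈ 2593 m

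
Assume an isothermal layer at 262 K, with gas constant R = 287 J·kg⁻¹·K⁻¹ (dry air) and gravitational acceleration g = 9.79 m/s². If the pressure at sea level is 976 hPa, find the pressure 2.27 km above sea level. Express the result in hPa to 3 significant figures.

Scale height: H = RT/g = 287 × 262 / 9.79 = 7680.7 m.
Barometric formula: P = P₀ exp(−z/H).
z/H = 2270.0/7680.7 = 0.29555; exp(−0.29555) = 0.74412.
P = 976 × 0.74412 = 726.26 hPa.

P ≈ 726 hPa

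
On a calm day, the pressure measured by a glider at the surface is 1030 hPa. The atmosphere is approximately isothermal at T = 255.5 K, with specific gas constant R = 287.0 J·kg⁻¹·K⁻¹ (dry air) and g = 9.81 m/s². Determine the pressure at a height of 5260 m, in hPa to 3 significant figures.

Scale height: H = RT/g = 287.0 × 255.5 / 9.81 = 7474.9 m.
Barometric formula: P = P₀ exp(−z/H).
z/H = 5260.0/7474.9 = 0.70369; exp(−0.70369) = 0.49476.
P = 1030 × 0.49476 = 509.60 hPa.

P ≈ 510 hPa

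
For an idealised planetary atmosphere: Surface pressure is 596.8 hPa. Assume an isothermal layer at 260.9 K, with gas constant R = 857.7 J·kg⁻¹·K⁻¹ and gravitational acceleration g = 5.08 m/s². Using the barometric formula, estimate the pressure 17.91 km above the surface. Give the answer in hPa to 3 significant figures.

Scale height: H = RT/g = 857.7 × 260.9 / 5.08 = 44050 m.
Barometric formula: P = P₀ exp(−z/H).
z/H = 17910/44050 = 0.40658; exp(−0.40658) = 0.66592.
P = 596.8 × 0.66592 = 397.42 hPa.

P ≈ 397 hPa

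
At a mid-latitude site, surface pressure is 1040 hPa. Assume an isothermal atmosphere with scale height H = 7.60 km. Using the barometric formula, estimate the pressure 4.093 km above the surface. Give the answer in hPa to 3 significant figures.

P ≈ 607 hPa

Barometric formula: P = P₀ exp(−z/H).
z/H = 4093.0/7600.0 = 0.53855; exp(−0.53855) = 0.58359.
P = 1040 × 0.58359 = 606.93 hPa.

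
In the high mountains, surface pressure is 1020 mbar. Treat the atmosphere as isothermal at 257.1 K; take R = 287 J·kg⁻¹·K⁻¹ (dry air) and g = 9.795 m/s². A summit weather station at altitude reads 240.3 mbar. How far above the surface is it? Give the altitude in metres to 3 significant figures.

z ≈ 10900 m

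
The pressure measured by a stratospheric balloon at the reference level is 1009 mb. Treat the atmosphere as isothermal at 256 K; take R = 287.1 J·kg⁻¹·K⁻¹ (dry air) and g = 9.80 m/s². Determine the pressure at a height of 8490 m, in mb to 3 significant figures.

P ≈ 325 mb

Scale height: H = RT/g = 287.1 × 256 / 9.80 = 7499.8 m.
Barometric formula: P = P₀ exp(−z/H).
z/H = 8490.0/7499.8 = 1.1320; exp(−1.1320) = 0.32239.
P = 1009 × 0.32239 = 325.29 mb.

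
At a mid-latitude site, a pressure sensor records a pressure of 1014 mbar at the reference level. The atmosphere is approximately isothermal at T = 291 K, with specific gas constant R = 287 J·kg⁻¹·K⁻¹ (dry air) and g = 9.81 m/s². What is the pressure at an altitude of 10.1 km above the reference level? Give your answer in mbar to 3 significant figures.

Scale height: H = RT/g = 287 × 291 / 9.81 = 8513.5 m.
Barometric formula: P = P₀ exp(−z/H).
z/H = 10100/8513.5 = 1.1864; exp(−1.1864) = 0.30532.
P = 1014 × 0.30532 = 309.59 mbar.

P ≈ 310 mbar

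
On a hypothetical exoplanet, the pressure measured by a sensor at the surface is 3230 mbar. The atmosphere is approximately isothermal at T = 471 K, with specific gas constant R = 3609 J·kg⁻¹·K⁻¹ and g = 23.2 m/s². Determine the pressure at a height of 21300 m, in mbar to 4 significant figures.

P ≈ 2415 mbar

Scale height: H = RT/g = 3609 × 471 / 23.2 = 73269 m.
Barometric formula: P = P₀ exp(−z/H).
z/H = 21300/73269 = 0.29071; exp(−0.29071) = 0.74773.
P = 3230 × 0.74773 = 2415.2 mbar.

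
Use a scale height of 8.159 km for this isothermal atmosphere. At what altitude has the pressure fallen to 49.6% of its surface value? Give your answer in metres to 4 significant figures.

Set P/P₀ = exp(−z/H) = 0.496, so z = −H ln(0.496).
−ln(0.496) = 0.70118; z = 8159.0 × 0.70118 = 5720.9 m.

z ≈ 5721 m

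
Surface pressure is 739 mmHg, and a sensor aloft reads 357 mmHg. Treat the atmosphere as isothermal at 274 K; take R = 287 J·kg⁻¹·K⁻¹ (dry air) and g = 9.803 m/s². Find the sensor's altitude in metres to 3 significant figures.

z ≈ 5840 m

Scale height: H = RT/g = 287 × 274 / 9.803 = 8021.8 m.
Invert the barometric formula: z = H ln(P₀/P).
P₀/P = 739/357 = 2.0700; ln(2.0700) = 0.72755.
z = 8021.8 × 0.72755 = 5836.3 m.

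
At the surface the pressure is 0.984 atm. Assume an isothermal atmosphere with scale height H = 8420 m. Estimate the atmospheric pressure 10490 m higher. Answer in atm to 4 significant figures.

Barometric formula: P = P₀ exp(−z/H).
z/H = 10490/8420.0 = 1.2458; exp(−1.2458) = 0.28771.
P = 0.984 × 0.28771 = 0.28311 atm.

P ≈ 0.2831 atm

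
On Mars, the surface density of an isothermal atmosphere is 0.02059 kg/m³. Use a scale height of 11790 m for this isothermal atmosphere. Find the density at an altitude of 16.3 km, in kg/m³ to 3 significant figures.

In an isothermal atmosphere, density decays like pressure: ρ = ρ₀ exp(−z/H).
z/H = 16300/11790 = 1.3825; exp(−1.3825) = 0.25095.
ρ = 0.02059 × 0.25095 = 0.0051671 kg/m³.

ρ ≈ 0.00517 kg/m³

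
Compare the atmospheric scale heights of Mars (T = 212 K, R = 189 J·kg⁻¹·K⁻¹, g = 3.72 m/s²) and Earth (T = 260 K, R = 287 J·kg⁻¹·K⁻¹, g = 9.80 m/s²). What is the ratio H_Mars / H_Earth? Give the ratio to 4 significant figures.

H = RT/g for each body.
H_Mars = 189 × 212 / 3.72 = 10771 m.
H_Earth = 287 × 260 / 9.80 = 7614.3 m.
H_Mars/H_Earth = 10771/7614.3 = 1.4146.

H_Mars/H_Earth ≈ 1.415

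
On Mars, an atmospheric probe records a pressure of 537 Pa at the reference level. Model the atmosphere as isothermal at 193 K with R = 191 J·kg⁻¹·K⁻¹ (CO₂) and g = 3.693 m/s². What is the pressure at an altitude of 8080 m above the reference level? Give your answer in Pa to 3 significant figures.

Scale height: H = RT/g = 191 × 193 / 3.693 = 9981.9 m.
Barometric formula: P = P₀ exp(−z/H).
z/H = 8080.0/9981.9 = 0.80947; exp(−0.80947) = 0.44509.
P = 537 × 0.44509 = 239.01 Pa.

P ≈ 239 Pa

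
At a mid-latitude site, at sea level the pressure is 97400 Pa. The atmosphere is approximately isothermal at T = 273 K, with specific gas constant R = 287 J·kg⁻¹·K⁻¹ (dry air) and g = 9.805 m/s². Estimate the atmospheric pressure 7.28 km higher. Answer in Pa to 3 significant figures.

P ≈ 39200 Pa

Scale height: H = RT/g = 287 × 273 / 9.805 = 7990.9 m.
Barometric formula: P = P₀ exp(−z/H).
z/H = 7280.0/7990.9 = 0.91104; exp(−0.91104) = 0.40211.
P = 97400 × 0.40211 = 39166 Pa.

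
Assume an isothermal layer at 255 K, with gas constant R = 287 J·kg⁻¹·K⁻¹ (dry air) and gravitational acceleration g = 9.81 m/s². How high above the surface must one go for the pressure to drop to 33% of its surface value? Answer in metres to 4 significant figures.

z ≈ 8271 m

Scale height: H = RT/g = 287 × 255 / 9.81 = 7460.2 m.
Set P/P₀ = exp(−z/H) = 0.33, so z = −H ln(0.33).
−ln(0.33) = 1.1087; z = 7460.2 × 1.1087 = 8271.1 m.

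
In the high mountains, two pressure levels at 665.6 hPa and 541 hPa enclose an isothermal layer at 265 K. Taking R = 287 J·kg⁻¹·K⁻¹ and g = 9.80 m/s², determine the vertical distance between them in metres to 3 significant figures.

Δz ≈ 1610 m

Hypsometric equation: Δz = (R T̄/g) ln(P₁/P₂).
R T̄/g = 287 × 265 / 9.80 = 7760.7 m.
ln(665.6/541) = ln(1.2303) = 0.20726.
Δz = 7760.7 × 0.20726 = 1608.5 m.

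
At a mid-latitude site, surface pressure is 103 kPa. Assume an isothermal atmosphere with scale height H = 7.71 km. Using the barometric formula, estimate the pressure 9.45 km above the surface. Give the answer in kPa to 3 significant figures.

P ≈ 30.2 kPa

Barometric formula: P = P₀ exp(−z/H).
z/H = 9450.0/7710.0 = 1.2257; exp(−1.2257) = 0.29355.
P = 103 × 0.29355 = 30.236 kPa.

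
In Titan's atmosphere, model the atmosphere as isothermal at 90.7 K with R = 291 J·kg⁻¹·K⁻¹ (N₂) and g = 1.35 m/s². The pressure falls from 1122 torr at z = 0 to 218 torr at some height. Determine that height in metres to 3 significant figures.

Scale height: H = RT/g = 291 × 90.7 / 1.35 = 19551 m.
Invert the barometric formula: z = H ln(P₀/P).
P₀/P = 1122/218 = 5.1468; ln(5.1468) = 1.6384.
z = 19551 × 1.6384 = 32032 m.

z ≈ 32000 m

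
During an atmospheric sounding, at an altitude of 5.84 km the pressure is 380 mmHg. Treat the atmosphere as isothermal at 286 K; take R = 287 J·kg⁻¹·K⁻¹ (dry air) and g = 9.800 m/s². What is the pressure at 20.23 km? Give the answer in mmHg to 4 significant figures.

P ≈ 68.18 mmHg

Scale height: H = RT/g = 287 × 286 / 9.800 = 8375.7 m.
Between two levels, P₂ = P₁ exp(−Δz/H) with Δz = z₂ − z₁.
Δz = 20230 − 5840.0 = 14390 m; Δz/H = 14390/8375.7 = 1.7181.
P₂ = 380 × exp(−1.7181) = 380 × 0.17941 = 68.176 mmHg.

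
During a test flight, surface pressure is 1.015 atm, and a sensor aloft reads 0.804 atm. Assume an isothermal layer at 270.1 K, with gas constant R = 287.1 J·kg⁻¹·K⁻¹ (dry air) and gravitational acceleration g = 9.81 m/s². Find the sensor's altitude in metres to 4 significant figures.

Scale height: H = RT/g = 287.1 × 270.1 / 9.81 = 7904.8 m.
Invert the barometric formula: z = H ln(P₀/P).
P₀/P = 1.015/0.804 = 1.2624; ln(1.2624) = 0.23301.
z = 7904.8 × 0.23301 = 1841.9 m.

z ≈ 1842 m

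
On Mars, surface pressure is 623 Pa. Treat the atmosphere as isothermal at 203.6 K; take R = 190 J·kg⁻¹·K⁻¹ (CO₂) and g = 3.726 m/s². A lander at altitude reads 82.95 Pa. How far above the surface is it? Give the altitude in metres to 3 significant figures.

z ≈ 20900 m

Scale height: H = RT/g = 190 × 203.6 / 3.726 = 10382 m.
Invert the barometric formula: z = H ln(P₀/P).
P₀/P = 623/82.95 = 7.5105; ln(7.5105) = 2.0163.
z = 10382 × 2.0163 = 20933 m.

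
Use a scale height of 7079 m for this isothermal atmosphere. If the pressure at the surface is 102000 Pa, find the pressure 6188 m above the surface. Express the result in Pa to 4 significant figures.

Barometric formula: P = P₀ exp(−z/H).
z/H = 6188.0/7079.0 = 0.87413; exp(−0.87413) = 0.41722.
P = 102000 × 0.41722 = 42556 Pa.

P ≈ 42560 Pa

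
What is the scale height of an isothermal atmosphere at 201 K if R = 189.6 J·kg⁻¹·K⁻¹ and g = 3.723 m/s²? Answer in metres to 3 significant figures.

H ≈ 10200 m

The scale height of an isothermal atmosphere is H = RT/g.
H = 189.6 × 201 / 3.723 = 38110/3.723 = 10236 m.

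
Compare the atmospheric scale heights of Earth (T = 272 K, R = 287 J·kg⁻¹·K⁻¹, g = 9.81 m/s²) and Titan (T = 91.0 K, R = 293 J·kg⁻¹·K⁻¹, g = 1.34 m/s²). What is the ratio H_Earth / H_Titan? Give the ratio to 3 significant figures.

H_Earth/H_Titan ≈ 0.400

H = RT/g for each body.
H_Earth = 287 × 272 / 9.81 = 7957.6 m.
H_Titan = 293 × 91.0 / 1.34 = 19898 m.
H_Earth/H_Titan = 7957.6/19898 = 0.39992.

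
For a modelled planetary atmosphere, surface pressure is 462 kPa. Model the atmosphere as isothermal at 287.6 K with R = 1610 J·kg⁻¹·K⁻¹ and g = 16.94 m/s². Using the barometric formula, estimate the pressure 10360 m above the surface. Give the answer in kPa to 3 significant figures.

P ≈ 316 kPa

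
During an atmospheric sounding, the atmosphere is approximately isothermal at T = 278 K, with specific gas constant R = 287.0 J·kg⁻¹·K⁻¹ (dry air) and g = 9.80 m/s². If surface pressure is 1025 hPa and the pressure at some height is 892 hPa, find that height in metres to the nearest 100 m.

z ≈ 1100 m

Scale height: H = RT/g = 287.0 × 278 / 9.80 = 8141.4 m.
Invert the barometric formula: z = H ln(P₀/P).
P₀/P = 1025/892 = 1.1491; ln(1.1491) = 0.13898.
z = 8141.4 × 0.13898 = 1131.5 m.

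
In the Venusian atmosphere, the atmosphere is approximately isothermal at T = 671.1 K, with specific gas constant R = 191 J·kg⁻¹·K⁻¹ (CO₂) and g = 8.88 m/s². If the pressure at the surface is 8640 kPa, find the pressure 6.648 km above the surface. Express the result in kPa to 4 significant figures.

Scale height: H = RT/g = 191 × 671.1 / 8.88 = 14435 m.
Barometric formula: P = P₀ exp(−z/H).
z/H = 6648.0/14435 = 0.46055; exp(−0.46055) = 0.63094.
P = 8640 × 0.63094 = 5451.3 kPa.

P ≈ 5451 kPa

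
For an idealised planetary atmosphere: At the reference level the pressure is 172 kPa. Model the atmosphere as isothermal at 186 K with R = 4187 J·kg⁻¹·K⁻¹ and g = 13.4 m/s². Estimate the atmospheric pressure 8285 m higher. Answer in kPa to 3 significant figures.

Scale height: H = RT/g = 4187 × 186 / 13.4 = 58118 m.
Barometric formula: P = P₀ exp(−z/H).
z/H = 8285.0/58118 = 0.14255; exp(−0.14255) = 0.86714.
P = 172 × 0.86714 = 149.15 kPa.

P ≈ 149 kPa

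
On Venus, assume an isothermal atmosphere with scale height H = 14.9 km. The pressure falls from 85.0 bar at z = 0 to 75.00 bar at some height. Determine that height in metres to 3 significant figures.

z ≈ 1860 m

Invert the barometric formula: z = H ln(P₀/P).
P₀/P = 85.0/75.00 = 1.1333; ln(1.1333) = 0.12513.
z = 14900 × 0.12513 = 1864.4 m.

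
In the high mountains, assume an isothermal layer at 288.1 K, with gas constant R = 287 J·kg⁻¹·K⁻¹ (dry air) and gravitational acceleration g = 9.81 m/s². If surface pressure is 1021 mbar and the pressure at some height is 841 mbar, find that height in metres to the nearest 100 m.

z ≈ 1600 m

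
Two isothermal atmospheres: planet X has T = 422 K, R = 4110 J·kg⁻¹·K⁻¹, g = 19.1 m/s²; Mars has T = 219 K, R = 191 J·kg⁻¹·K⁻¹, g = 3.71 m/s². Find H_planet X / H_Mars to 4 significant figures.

H_planet X/H_Mars ≈ 8.054

H = RT/g for each body.
H_planet X = 4110 × 422 / 19.1 = 90807 m.
H_Mars = 191 × 219 / 3.71 = 11275 m.
H_planet X/H_Mars = 90807/11275 = 8.0538.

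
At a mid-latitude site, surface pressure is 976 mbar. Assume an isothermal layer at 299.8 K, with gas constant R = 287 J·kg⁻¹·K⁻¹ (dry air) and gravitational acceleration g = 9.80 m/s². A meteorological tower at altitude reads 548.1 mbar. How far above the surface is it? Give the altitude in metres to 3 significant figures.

z ≈ 5070 m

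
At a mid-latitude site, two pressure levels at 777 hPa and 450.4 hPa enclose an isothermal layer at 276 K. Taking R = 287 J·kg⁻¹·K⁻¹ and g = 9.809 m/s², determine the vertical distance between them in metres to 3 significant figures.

Hypsometric equation: Δz = (R T̄/g) ln(P₁/P₂).
R T̄/g = 287 × 276 / 9.809 = 8075.4 m.
ln(777/450.4) = ln(1.7251) = 0.54529.
Δz = 8075.4 × 0.54529 = 4403.4 m.

Δz ≈ 4400 m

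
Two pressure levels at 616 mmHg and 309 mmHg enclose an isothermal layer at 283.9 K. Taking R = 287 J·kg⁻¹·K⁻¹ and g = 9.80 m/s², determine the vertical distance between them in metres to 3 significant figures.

Hypsometric equation: Δz = (R T̄/g) ln(P₁/P₂).
R T̄/g = 287 × 283.9 / 9.80 = 8314.2 m.
ln(616/309) = ln(1.9935) = 0.68989.
Δz = 8314.2 × 0.68989 = 5735.9 m.

Δz ≈ 5740 m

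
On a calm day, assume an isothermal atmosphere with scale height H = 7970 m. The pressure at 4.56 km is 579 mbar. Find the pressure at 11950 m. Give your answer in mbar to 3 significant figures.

P ≈ 229 mbar

Between two levels, P₂ = P₁ exp(−Δz/H) with Δz = z₂ − z₁.
Δz = 11950 − 4560.0 = 7390.0 m; Δz/H = 7390.0/7970.0 = 0.92723.
P₂ = 579 × exp(−0.92723) = 579 × 0.39565 = 229.08 mbar.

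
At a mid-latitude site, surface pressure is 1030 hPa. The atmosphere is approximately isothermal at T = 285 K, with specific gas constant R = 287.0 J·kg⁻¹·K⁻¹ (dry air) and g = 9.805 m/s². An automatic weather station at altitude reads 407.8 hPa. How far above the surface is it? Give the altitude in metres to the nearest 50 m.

Scale height: H = RT/g = 287.0 × 285 / 9.805 = 8342.2 m.
Invert the barometric formula: z = H ln(P₀/P).
P₀/P = 1030/407.8 = 2.5257; ln(2.5257) = 0.92652.
z = 8342.2 × 0.92652 = 7729.2 m.

z ≈ 7750 m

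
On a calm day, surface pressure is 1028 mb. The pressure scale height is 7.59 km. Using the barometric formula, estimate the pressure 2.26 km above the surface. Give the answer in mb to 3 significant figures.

P ≈ 763 mb

Barometric formula: P = P₀ exp(−z/H).
z/H = 2260.0/7590.0 = 0.29776; exp(−0.29776) = 0.74248.
P = 1028 × 0.74248 = 763.27 mb.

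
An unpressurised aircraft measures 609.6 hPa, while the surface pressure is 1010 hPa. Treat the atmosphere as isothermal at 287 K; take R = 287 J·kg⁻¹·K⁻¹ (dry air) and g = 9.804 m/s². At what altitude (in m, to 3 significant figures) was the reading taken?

z ≈ 4240 m

Scale height: H = RT/g = 287 × 287 / 9.804 = 8401.6 m.
Invert the barometric formula: z = H ln(P₀/P).
P₀/P = 1010/609.6 = 1.6568; ln(1.6568) = 0.50489.
z = 8401.6 × 0.50489 = 4241.9 m.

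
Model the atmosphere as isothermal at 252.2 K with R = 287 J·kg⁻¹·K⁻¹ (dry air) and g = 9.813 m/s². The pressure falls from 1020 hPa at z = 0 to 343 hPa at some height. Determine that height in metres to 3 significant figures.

Scale height: H = RT/g = 287 × 252.2 / 9.813 = 7376.1 m.
Invert the barometric formula: z = H ln(P₀/P).
P₀/P = 1020/343 = 2.9738; ln(2.9738) = 1.0898.
z = 7376.1 × 1.0898 = 8038.5 m.

z ≈ 8040 m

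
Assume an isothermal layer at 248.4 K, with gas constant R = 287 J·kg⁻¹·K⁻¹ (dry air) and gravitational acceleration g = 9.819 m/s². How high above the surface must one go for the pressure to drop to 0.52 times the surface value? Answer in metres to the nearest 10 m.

Scale height: H = RT/g = 287 × 248.4 / 9.819 = 7260.5 m.
Set P/P₀ = exp(−z/H) = 0.52, so z = −H ln(0.52).
−ln(0.52) = 0.65393; z = 7260.5 × 0.65393 = 4747.9 m.

z ≈ 4750 m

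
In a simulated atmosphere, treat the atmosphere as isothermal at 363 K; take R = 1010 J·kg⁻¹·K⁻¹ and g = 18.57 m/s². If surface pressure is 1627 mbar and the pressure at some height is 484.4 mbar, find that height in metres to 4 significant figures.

Scale height: H = RT/g = 1010 × 363 / 18.57 = 19743 m.
Invert the barometric formula: z = H ln(P₀/P).
P₀/P = 1627/484.4 = 3.3588; ln(3.3588) = 1.2116.
z = 19743 × 1.2116 = 23921 m.

z ≈ 23920 m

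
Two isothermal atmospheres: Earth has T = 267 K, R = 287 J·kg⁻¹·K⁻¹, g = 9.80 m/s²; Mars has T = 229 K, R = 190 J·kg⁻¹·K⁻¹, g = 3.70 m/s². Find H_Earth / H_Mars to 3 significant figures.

H_Earth/H_Mars ≈ 0.665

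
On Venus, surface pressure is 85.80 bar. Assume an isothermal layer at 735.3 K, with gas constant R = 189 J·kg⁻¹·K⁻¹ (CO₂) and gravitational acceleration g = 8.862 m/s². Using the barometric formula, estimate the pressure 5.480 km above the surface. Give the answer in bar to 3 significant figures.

P ≈ 60.5 bar

Scale height: H = RT/g = 189 × 735.3 / 8.862 = 15682 m.
Barometric formula: P = P₀ exp(−z/H).
z/H = 5480.0/15682 = 0.34945; exp(−0.34945) = 0.70508.
P = 85.80 × 0.70508 = 60.496 bar.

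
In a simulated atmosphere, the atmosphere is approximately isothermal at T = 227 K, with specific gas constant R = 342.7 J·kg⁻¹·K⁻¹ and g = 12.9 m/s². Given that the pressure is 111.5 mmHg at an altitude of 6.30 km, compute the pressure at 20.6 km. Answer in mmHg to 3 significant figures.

Scale height: H = RT/g = 342.7 × 227 / 12.9 = 6030.5 m.
Between two levels, P₂ = P₁ exp(−Δz/H) with Δz = z₂ − z₁.
Δz = 20600 − 6300.0 = 14300 m; Δz/H = 14300/6030.5 = 2.3713.
P₂ = 111.5 × exp(−2.3713) = 111.5 × 0.093359 = 10.410 mmHg.

P ≈ 10.4 mmHg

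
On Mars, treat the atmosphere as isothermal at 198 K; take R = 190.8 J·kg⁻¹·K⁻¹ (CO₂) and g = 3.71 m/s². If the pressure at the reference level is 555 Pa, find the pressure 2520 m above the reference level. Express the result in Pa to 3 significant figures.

Scale height: H = RT/g = 190.8 × 198 / 3.71 = 10183 m.
Barometric formula: P = P₀ exp(−z/H).
z/H = 2520.0/10183 = 0.24747; exp(−0.24747) = 0.78077.
P = 555 × 0.78077 = 433.33 Pa.

P ≈ 433 Pa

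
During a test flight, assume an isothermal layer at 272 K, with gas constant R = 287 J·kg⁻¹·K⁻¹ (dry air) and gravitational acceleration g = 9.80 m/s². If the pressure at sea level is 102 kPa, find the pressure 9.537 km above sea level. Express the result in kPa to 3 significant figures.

P ≈ 30.8 kPa

Scale height: H = RT/g = 287 × 272 / 9.80 = 7965.7 m.
Barometric formula: P = P₀ exp(−z/H).
z/H = 9537.0/7965.7 = 1.1973; exp(−1.1973) = 0.30201.
P = 102 × 0.30201 = 30.805 kPa.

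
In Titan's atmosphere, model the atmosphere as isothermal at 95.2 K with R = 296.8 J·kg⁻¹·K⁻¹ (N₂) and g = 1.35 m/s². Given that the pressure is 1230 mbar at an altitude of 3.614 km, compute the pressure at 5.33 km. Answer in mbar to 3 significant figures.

P ≈ 1130 mbar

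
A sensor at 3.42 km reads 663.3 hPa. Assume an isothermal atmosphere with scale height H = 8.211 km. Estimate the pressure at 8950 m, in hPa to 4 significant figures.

Between two levels, P₂ = P₁ exp(−Δz/H) with Δz = z₂ − z₁.
Δz = 8950.0 − 3420.0 = 5530.0 m; Δz/H = 5530.0/8211.0 = 0.67349.
P₂ = 663.3 × exp(−0.67349) = 663.3 × 0.50993 = 338.24 hPa.

P ≈ 338.2 hPa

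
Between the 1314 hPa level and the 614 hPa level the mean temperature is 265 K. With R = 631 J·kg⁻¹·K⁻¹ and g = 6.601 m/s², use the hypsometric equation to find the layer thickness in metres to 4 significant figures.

Δz ≈ 19270 m

Hypsometric equation: Δz = (R T̄/g) ln(P₁/P₂).
R T̄/g = 631 × 265 / 6.601 = 25332 m.
ln(1314/614) = ln(2.1401) = 0.76085.
Δz = 25332 × 0.76085 = 19274 m.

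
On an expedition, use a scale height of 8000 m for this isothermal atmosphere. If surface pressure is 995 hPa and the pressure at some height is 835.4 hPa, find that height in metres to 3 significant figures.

Invert the barometric formula: z = H ln(P₀/P).
P₀/P = 995/835.4 = 1.1910; ln(1.1910) = 0.17479.
z = 8000.0 × 0.17479 = 1398.3 m.

z ≈ 1400 m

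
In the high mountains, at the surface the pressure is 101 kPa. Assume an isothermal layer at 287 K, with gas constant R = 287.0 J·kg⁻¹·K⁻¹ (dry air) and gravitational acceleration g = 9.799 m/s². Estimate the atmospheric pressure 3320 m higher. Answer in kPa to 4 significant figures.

P ≈ 68.04 kPa

Scale height: H = RT/g = 287.0 × 287 / 9.799 = 8405.9 m.
Barometric formula: P = P₀ exp(−z/H).
z/H = 3320.0/8405.9 = 0.39496; exp(−0.39496) = 0.67371.
P = 101 × 0.67371 = 68.045 kPa.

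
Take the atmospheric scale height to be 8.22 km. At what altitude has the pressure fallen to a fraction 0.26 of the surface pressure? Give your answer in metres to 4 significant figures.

z ≈ 11070 m

Set P/P₀ = exp(−z/H) = 0.26, so z = −H ln(0.26).
−ln(0.26) = 1.3471; z = 8220.0 × 1.3471 = 11073 m.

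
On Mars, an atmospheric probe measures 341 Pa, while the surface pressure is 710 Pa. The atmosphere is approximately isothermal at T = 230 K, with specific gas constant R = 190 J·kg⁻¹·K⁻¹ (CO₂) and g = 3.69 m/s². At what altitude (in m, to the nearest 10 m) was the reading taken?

Scale height: H = RT/g = 190 × 230 / 3.69 = 11843 m.
Invert the barometric formula: z = H ln(P₀/P).
P₀/P = 710/341 = 2.0821; ln(2.0821) = 0.73338.
z = 11843 × 0.73338 = 8685.4 m.

z ≈ 8690 m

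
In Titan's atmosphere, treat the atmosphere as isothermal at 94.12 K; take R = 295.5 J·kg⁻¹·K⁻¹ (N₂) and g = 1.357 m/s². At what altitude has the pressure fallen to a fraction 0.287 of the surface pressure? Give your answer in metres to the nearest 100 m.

Scale height: H = RT/g = 295.5 × 94.12 / 1.357 = 20496 m.
Set P/P₀ = exp(−z/H) = 0.287, so z = −H ln(0.287).
−ln(0.287) = 1.2483; z = 20496 × 1.2483 = 25585 m.

z ≈ 25600 m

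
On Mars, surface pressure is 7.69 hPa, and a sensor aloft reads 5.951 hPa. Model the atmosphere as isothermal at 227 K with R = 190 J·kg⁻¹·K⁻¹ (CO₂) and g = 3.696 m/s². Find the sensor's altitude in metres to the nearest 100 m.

Scale height: H = RT/g = 190 × 227 / 3.696 = 11669 m.
Invert the barometric formula: z = H ln(P₀/P).
P₀/P = 7.69/5.951 = 1.2922; ln(1.2922) = 0.25635.
z = 11669 × 0.25635 = 2991.3 m.

z ≈ 3000 m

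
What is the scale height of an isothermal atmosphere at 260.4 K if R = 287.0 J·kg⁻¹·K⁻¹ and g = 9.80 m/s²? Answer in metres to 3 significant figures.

The scale height of an isothermal atmosphere is H = RT/g.
H = 287.0 × 260.4 / 9.80 = 74735/9.80 = 7626.0 m.

H ≈ 7630 m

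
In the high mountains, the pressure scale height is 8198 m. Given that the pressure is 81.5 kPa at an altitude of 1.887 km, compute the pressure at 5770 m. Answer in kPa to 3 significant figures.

P ≈ 50.8 kPa

Between two levels, P₂ = P₁ exp(−Δz/H) with Δz = z₂ − z₁.
Δz = 5770.0 − 1887.0 = 3883.0 m; Δz/H = 3883.0/8198.0 = 0.47365.
P₂ = 81.5 × exp(−0.47365) = 81.5 × 0.62273 = 50.752 kPa.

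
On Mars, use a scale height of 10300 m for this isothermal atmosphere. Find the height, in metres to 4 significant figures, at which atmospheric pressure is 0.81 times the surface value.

z ≈ 2170 m

Set P/P₀ = exp(−z/H) = 0.81, so z = −H ln(0.81).
−ln(0.81) = 0.21072; z = 10300 × 0.21072 = 2170.4 m.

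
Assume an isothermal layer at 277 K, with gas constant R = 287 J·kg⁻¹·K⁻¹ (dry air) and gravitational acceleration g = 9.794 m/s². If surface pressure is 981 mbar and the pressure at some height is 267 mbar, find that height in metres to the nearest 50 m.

z ≈ 10550 m

Scale height: H = RT/g = 287 × 277 / 9.794 = 8117.1 m.
Invert the barometric formula: z = H ln(P₀/P).
P₀/P = 981/267 = 3.6742; ln(3.6742) = 1.3013.
z = 8117.1 × 1.3013 = 10563 m.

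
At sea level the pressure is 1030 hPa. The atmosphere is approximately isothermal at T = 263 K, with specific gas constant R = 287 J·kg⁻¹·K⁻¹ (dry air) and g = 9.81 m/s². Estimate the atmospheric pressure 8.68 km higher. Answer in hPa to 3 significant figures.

Scale height: H = RT/g = 287 × 263 / 9.81 = 7694.3 m.
Barometric formula: P = P₀ exp(−z/H).
z/H = 8680.0/7694.3 = 1.1281; exp(−1.1281) = 0.32365.
P = 1030 × 0.32365 = 333.36 hPa.

P ≈ 333 hPa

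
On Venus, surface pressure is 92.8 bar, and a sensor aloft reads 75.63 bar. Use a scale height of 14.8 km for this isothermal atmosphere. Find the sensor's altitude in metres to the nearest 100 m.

Invert the barometric formula: z = H ln(P₀/P).
P₀/P = 92.8/75.63 = 1.2270; ln(1.2270) = 0.20457.
z = 14800 × 0.20457 = 3027.6 m.

z ≈ 3000 m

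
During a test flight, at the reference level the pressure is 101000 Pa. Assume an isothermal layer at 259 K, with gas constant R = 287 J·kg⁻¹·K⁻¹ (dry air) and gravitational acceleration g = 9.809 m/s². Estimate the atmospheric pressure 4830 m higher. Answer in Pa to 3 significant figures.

P ≈ 53400 Pa

Scale height: H = RT/g = 287 × 259 / 9.809 = 7578.0 m.
Barometric formula: P = P₀ exp(−z/H).
z/H = 4830.0/7578.0 = 0.63737; exp(−0.63737) = 0.52868.
P = 101000 × 0.52868 = 53397 Pa.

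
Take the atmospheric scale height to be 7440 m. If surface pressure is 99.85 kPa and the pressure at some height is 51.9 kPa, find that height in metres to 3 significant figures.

Invert the barometric formula: z = H ln(P₀/P).
P₀/P = 99.85/51.9 = 1.9239; ln(1.9239) = 0.65435.
z = 7440.0 × 0.65435 = 4868.4 m.

z ≈ 4870 m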